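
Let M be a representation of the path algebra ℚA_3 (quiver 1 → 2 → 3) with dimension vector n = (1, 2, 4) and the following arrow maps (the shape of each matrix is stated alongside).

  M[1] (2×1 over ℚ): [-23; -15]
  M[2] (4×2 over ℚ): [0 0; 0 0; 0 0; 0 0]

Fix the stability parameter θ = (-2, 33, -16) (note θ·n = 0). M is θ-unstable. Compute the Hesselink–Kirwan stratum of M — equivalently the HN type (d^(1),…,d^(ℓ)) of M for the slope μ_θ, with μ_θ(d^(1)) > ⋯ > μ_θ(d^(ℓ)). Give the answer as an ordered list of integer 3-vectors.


Barcode: M ≅ I[1,2], I[2,2], I[3,3]^4. HN layers by μ_θ (3 steps, strictly decreasing):
  μ^(1)=33; μ^(2)=-2; μ^(3)=-16

((0, 2, 0); (1, 0, 0); (0, 0, 4))


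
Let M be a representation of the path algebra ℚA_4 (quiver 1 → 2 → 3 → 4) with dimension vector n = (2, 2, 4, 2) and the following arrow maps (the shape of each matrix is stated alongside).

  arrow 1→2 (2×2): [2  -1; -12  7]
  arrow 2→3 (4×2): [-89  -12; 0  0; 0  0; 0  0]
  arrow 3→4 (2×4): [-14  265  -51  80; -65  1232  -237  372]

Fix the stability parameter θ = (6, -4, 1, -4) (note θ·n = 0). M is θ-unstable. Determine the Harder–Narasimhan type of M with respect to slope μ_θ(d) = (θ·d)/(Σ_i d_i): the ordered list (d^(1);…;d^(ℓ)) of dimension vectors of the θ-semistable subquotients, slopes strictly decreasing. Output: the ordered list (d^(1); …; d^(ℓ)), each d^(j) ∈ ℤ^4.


Interval decomposition of M: I[1,2], I[1,4], I[3,3]^2, I[3,4].
HN type (ℓ=3): μ^(1)=1; μ^(2)=-1/4; μ^(3)=-3/2

((1, 1, 2, 0); (1, 1, 1, 1); (0, 0, 1, 1))


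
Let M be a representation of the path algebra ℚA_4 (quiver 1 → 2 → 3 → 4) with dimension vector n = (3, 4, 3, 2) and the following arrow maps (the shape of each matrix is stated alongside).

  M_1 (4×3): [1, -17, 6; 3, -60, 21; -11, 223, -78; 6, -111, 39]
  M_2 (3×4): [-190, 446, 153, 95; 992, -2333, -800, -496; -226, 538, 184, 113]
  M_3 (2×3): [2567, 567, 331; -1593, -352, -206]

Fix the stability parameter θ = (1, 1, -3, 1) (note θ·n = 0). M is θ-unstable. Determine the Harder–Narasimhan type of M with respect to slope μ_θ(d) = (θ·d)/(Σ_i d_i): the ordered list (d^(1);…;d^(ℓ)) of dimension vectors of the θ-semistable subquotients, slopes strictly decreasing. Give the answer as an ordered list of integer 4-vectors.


Interval decomposition of M: I[1,1], I[1,4]^2, I[2,2], I[2,3].
HN type (ℓ=3): μ^(1)=1; μ^(2)=-1/3; μ^(3)=-1

((1, 1, 0, 2); (2, 2, 2, 0); (0, 1, 1, 0))


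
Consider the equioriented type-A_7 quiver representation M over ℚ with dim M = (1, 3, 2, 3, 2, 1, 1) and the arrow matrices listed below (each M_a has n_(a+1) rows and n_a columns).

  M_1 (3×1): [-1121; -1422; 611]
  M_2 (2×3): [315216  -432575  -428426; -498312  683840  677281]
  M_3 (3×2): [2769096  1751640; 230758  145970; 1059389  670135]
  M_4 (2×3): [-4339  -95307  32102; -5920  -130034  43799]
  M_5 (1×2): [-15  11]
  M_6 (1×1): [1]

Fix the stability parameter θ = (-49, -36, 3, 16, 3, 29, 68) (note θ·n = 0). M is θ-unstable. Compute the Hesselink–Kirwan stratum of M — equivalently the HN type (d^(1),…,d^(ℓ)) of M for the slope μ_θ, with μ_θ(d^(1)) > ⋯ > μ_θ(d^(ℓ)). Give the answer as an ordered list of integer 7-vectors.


Interval decomposition of M: I[1,7], I[2,2], I[2,3], I[4,4], I[4,5].
HN type (ℓ=7): μ^(1)=68; μ^(2)=29; μ^(3)=16; μ^(4)=19/2; μ^(5)=3; μ^(6)=-36; μ^(7)=-49

((0, 0, 0, 0, 0, 0, 1); (0, 0, 0, 0, 0, 1, 0); (0, 0, 0, 1, 0, 0, 0); (0, 0, 0, 2, 2, 0, 0); (0, 0, 2, 0, 0, 0, 0); (0, 3, 0, 0, 0, 0, 0); (1, 0, 0, 0, 0, 0, 0))


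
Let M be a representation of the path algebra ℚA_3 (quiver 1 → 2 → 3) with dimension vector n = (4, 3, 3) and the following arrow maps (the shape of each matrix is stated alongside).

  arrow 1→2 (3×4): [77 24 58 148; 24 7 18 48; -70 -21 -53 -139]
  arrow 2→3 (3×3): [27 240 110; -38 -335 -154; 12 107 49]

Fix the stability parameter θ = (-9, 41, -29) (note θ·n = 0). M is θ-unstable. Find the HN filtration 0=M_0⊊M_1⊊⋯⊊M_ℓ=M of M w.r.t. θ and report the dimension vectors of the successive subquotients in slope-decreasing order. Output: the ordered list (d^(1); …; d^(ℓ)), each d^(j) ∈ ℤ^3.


Barcode: M ≅ I[1,1], I[1,3]^3. HN layers by μ_θ (2 steps, strictly decreasing):
  μ^(1)=6; μ^(2)=-9

((0, 3, 3); (4, 0, 0))


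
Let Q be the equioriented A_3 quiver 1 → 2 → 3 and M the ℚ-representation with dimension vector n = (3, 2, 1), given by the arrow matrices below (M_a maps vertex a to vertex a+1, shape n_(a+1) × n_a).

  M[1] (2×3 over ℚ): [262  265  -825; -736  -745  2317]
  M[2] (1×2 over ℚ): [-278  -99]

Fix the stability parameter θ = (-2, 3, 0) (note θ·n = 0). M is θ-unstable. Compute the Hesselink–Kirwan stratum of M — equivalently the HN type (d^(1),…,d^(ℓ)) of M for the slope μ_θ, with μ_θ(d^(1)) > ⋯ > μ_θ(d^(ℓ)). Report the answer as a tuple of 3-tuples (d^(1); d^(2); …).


Interval decomposition of M: I[1,1], I[1,2], I[1,3].
HN type (ℓ=3): μ^(1)=3; μ^(2)=3/2; μ^(3)=-2

((0, 1, 0); (0, 1, 1); (3, 0, 0))


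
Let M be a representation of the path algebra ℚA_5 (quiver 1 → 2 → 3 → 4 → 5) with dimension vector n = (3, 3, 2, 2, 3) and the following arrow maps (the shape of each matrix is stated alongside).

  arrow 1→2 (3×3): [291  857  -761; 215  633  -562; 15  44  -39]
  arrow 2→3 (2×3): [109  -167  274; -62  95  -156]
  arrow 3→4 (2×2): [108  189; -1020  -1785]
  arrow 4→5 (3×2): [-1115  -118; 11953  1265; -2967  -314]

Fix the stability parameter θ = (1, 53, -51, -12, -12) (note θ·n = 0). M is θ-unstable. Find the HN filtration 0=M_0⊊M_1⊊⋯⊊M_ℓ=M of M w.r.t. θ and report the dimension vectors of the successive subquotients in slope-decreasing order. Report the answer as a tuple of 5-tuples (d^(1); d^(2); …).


Interval decomposition of M: I[1,2], I[1,3], I[1,5], I[4,5], I[5,5].
HN type (ℓ=4): μ^(1)=53; μ^(2)=1; μ^(3)=-21/5; μ^(4)=-12

((0, 1, 0, 0, 0); (2, 1, 1, 0, 0); (1, 1, 1, 1, 1); (0, 0, 0, 1, 2))


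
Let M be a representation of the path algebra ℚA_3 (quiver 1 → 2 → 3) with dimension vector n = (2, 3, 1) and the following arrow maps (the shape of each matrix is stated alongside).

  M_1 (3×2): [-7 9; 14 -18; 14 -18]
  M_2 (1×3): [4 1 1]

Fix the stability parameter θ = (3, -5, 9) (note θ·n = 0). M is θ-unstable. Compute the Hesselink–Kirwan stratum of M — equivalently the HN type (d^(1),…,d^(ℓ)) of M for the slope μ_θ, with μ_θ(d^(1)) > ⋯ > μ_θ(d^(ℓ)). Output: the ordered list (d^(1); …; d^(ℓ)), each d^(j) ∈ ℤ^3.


Interval decomposition of M: I[1,1], I[1,2], I[2,2], I[2,3].
HN type (ℓ=4): μ^(1)=9; μ^(2)=3; μ^(3)=-1; μ^(4)=-5

((0, 0, 1); (1, 0, 0); (1, 1, 0); (0, 2, 0))


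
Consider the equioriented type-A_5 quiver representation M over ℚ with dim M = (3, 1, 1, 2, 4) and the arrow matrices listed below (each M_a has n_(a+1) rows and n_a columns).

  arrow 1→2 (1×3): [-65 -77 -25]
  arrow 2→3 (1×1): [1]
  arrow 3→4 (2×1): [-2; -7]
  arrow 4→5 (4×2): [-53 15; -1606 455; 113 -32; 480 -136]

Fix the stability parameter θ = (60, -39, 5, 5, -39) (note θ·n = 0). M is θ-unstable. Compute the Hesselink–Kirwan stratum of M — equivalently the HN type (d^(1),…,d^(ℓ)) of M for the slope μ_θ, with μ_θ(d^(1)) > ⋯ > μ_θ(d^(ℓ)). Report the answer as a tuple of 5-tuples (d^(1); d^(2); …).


Via rank(M_{q-1}∘⋯∘M_p): M ≅ I[1,1]^2, I[1,5], I[4,5], I[5,5]^2.
μ_θ-semistable layers: μ^(1)=60; μ^(2)=-8/5; μ^(3)=-17; μ^(4)=-39

((2, 0, 0, 0, 0); (1, 1, 1, 1, 1); (0, 0, 0, 1, 1); (0, 0, 0, 0, 2))


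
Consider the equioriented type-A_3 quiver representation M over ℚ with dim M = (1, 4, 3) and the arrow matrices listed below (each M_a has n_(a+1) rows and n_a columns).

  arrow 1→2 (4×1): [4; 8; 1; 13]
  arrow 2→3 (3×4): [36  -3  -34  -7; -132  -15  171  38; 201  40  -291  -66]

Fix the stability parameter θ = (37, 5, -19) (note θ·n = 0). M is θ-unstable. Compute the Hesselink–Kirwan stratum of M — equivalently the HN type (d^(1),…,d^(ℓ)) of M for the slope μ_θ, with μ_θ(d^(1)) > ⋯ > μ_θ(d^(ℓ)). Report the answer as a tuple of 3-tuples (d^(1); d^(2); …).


Barcode: M ≅ I[1,3], I[2,2], I[2,3]^2. HN layers by μ_θ (3 steps, strictly decreasing):
  μ^(1)=23/3; μ^(2)=5; μ^(3)=-7

((1, 1, 1); (0, 1, 0); (0, 2, 2))


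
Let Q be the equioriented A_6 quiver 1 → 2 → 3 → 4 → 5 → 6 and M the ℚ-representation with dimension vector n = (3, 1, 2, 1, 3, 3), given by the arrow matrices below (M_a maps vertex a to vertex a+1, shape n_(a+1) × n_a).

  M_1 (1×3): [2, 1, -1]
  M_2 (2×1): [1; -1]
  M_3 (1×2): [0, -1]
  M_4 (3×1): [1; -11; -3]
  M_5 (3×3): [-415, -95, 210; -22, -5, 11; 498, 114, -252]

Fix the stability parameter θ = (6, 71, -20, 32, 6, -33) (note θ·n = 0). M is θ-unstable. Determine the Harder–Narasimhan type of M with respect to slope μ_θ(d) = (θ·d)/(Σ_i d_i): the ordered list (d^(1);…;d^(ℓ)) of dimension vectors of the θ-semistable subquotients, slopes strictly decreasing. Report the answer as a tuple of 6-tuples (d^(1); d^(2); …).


Interval decomposition of M: I[1,1]^2, I[1,5], I[3,3], I[5,6]^2, I[6,6].
HN type (ℓ=5): μ^(1)=89/4; μ^(2)=6; μ^(3)=-27/2; μ^(4)=-20; μ^(5)=-33

((0, 1, 1, 1, 1, 0); (3, 0, 0, 0, 0, 0); (0, 0, 0, 0, 2, 2); (0, 0, 1, 0, 0, 0); (0, 0, 0, 0, 0, 1))


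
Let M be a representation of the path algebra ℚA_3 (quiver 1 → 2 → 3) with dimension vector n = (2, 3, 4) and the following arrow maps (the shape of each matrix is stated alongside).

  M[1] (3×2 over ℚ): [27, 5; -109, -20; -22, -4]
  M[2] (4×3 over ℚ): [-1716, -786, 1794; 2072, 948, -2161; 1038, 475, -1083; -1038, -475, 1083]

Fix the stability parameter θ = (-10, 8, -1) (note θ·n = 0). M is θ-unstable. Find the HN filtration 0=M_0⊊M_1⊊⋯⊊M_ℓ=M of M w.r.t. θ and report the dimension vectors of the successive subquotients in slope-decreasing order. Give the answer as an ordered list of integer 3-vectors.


Interval decomposition of M: I[1,2], I[1,3], I[2,3], I[3,3]^2.
HN type (ℓ=4): μ^(1)=8; μ^(2)=7/2; μ^(3)=-1; μ^(4)=-10

((0, 1, 0); (0, 2, 2); (0, 0, 2); (2, 0, 0))


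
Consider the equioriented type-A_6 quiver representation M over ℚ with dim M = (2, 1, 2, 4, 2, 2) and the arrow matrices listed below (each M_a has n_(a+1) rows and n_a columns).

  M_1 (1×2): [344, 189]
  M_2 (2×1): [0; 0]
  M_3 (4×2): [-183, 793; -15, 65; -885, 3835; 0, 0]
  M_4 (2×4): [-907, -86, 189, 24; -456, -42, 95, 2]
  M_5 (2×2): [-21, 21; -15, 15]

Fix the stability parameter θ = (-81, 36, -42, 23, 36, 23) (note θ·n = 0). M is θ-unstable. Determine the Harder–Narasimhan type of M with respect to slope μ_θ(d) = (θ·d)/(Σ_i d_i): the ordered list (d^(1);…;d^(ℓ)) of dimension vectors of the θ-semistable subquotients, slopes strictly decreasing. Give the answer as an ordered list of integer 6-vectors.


Interval decomposition of M: I[1,1], I[1,2], I[3,3], I[3,6], I[4,4]^2, I[4,5], I[6,6].
HN type (ℓ=5): μ^(1)=36; μ^(2)=59/2; μ^(3)=23; μ^(4)=-42; μ^(5)=-81

((0, 1, 0, 0, 1, 0); (0, 0, 0, 0, 1, 1); (0, 0, 0, 4, 0, 1); (0, 0, 2, 0, 0, 0); (2, 0, 0, 0, 0, 0))


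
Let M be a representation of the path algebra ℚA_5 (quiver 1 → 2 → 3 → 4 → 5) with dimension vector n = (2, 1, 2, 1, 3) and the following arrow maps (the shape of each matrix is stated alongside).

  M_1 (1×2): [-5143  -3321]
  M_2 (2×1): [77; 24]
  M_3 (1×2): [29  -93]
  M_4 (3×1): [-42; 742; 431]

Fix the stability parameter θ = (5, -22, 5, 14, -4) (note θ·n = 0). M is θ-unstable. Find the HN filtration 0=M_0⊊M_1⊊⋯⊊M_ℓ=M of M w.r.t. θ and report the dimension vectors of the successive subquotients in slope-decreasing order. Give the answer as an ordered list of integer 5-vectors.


Via rank(M_{q-1}∘⋯∘M_p): M ≅ I[1,1], I[1,5], I[3,3], I[5,5]^2.
μ_θ-semistable layers: μ^(1)=5; μ^(2)=-4; μ^(3)=-17/2

((1, 0, 2, 1, 1); (0, 0, 0, 0, 2); (1, 1, 0, 0, 0))


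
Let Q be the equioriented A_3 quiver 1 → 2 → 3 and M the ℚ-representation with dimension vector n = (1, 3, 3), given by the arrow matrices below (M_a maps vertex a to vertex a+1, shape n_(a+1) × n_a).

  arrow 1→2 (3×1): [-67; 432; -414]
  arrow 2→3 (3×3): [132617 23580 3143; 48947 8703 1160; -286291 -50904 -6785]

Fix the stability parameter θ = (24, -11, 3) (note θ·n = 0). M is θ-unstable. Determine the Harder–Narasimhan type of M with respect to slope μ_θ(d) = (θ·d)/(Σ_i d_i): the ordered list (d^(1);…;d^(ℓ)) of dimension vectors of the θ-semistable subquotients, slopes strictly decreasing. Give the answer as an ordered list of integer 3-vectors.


Barcode: M ≅ I[1,3], I[2,2], I[2,3], I[3,3]. HN layers by μ_θ (3 steps, strictly decreasing):
  μ^(1)=16/3; μ^(2)=3; μ^(3)=-11

((1, 1, 1); (0, 0, 2); (0, 2, 0))


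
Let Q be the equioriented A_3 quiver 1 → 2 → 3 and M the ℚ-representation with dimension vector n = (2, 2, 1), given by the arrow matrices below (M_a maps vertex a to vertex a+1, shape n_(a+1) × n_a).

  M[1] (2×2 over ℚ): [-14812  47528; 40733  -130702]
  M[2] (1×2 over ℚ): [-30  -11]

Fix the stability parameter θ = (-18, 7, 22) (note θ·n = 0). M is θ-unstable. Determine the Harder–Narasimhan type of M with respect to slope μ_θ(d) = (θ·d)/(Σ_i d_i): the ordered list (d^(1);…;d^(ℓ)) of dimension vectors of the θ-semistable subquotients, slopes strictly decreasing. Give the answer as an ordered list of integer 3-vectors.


Via rank(M_{q-1}∘⋯∘M_p): M ≅ I[1,1], I[1,3], I[2,2].
μ_θ-semistable layers: μ^(1)=22; μ^(2)=7; μ^(3)=-18

((0, 0, 1); (0, 2, 0); (2, 0, 0))


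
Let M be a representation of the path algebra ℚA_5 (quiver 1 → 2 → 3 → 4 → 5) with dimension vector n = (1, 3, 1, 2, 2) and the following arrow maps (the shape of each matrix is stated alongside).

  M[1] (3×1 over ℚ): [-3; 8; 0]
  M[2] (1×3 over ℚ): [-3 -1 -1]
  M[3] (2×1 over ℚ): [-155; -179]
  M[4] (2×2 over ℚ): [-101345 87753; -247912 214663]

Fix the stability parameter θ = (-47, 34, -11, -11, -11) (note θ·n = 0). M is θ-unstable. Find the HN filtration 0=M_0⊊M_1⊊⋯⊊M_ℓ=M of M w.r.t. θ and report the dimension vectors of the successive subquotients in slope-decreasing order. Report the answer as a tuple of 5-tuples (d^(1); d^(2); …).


Via rank(M_{q-1}∘⋯∘M_p): M ≅ I[1,5], I[2,2]^2, I[4,5].
μ_θ-semistable layers: μ^(1)=34; μ^(2)=1/4; μ^(3)=-11; μ^(4)=-47

((0, 2, 0, 0, 0); (0, 1, 1, 1, 1); (0, 0, 0, 1, 1); (1, 0, 0, 0, 0))


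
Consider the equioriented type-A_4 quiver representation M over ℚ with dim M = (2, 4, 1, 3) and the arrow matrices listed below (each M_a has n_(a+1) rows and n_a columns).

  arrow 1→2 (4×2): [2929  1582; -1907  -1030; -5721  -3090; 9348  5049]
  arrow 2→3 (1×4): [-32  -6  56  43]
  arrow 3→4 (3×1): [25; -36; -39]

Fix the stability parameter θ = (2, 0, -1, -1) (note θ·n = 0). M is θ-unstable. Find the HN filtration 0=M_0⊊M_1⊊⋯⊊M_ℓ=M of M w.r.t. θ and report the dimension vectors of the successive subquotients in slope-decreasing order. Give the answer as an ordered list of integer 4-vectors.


Barcode: M ≅ I[1,2], I[1,4], I[2,2]^2, I[4,4]^2. HN layers by μ_θ (3 steps, strictly decreasing):
  μ^(1)=1; μ^(2)=0; μ^(3)=-1

((1, 1, 0, 0); (1, 3, 1, 1); (0, 0, 0, 2))


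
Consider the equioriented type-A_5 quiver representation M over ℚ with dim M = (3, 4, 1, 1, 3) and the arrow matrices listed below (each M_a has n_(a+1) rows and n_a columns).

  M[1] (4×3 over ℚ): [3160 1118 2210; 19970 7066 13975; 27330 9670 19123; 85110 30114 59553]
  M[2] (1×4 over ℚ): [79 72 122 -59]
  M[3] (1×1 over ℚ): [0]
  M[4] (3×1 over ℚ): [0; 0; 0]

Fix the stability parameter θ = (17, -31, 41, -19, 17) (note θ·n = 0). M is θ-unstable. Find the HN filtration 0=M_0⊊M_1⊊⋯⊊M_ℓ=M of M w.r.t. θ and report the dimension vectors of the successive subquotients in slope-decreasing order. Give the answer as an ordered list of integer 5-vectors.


Barcode: M ≅ I[1,1], I[1,2], I[1,3], I[2,2]^2, I[4,4], I[5,5]^3. HN layers by μ_θ (5 steps, strictly decreasing):
  μ^(1)=41; μ^(2)=17; μ^(3)=-7; μ^(4)=-19; μ^(5)=-31

((0, 0, 1, 0, 0); (1, 0, 0, 0, 3); (2, 2, 0, 0, 0); (0, 0, 0, 1, 0); (0, 2, 0, 0, 0))


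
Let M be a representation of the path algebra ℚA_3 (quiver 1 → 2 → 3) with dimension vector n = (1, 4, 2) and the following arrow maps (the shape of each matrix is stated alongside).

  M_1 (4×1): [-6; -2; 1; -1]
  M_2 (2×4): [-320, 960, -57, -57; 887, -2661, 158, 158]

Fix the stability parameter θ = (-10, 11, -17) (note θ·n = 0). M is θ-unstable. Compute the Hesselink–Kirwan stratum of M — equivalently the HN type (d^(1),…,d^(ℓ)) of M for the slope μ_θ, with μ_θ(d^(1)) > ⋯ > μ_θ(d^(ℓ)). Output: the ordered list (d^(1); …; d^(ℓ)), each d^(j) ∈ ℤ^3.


Via rank(M_{q-1}∘⋯∘M_p): M ≅ I[1,2], I[2,2], I[2,3]^2.
μ_θ-semistable layers: μ^(1)=11; μ^(2)=-3; μ^(3)=-10

((0, 2, 0); (0, 2, 2); (1, 0, 0))


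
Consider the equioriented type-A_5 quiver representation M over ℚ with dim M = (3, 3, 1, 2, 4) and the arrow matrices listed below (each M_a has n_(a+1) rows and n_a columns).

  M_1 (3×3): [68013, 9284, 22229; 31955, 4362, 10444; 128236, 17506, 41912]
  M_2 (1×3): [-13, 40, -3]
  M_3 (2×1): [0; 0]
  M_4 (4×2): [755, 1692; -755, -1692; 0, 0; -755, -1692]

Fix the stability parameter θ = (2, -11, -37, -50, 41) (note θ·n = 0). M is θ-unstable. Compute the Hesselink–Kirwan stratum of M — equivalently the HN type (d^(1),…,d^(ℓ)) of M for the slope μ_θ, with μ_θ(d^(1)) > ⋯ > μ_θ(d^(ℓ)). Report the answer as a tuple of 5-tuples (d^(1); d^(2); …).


Interval decomposition of M: I[1,2]^2, I[1,3], I[4,4], I[4,5], I[5,5]^3.
HN type (ℓ=4): μ^(1)=41; μ^(2)=-9/2; μ^(3)=-46/3; μ^(4)=-50

((0, 0, 0, 0, 4); (2, 2, 0, 0, 0); (1, 1, 1, 0, 0); (0, 0, 0, 2, 0))


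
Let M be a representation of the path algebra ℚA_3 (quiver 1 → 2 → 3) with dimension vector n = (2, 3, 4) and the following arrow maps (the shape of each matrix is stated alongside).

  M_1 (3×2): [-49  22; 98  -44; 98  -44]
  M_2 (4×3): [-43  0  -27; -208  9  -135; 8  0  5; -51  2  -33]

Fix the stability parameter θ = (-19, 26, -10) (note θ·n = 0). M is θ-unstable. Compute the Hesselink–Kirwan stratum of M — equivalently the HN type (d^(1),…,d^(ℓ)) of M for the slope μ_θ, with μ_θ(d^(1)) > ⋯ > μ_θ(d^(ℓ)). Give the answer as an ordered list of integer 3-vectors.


Barcode: M ≅ I[1,1], I[1,3], I[2,3]^2, I[3,3]. HN layers by μ_θ (3 steps, strictly decreasing):
  μ^(1)=8; μ^(2)=-10; μ^(3)=-19

((0, 3, 3); (0, 0, 1); (2, 0, 0))


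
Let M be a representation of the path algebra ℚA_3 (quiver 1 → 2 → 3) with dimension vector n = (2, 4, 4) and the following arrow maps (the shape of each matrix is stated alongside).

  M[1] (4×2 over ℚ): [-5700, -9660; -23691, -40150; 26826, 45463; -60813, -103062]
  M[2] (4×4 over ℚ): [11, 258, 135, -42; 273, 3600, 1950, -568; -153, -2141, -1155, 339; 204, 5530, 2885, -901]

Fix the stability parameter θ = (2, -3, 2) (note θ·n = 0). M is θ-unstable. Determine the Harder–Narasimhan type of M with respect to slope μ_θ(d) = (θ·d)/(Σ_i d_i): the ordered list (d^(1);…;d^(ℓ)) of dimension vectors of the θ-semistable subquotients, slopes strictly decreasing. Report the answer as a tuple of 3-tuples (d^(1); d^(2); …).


Interval decomposition of M: I[1,3]^2, I[2,3]^2.
HN type (ℓ=3): μ^(1)=2; μ^(2)=-1/2; μ^(3)=-3

((0, 0, 4); (2, 2, 0); (0, 2, 0))


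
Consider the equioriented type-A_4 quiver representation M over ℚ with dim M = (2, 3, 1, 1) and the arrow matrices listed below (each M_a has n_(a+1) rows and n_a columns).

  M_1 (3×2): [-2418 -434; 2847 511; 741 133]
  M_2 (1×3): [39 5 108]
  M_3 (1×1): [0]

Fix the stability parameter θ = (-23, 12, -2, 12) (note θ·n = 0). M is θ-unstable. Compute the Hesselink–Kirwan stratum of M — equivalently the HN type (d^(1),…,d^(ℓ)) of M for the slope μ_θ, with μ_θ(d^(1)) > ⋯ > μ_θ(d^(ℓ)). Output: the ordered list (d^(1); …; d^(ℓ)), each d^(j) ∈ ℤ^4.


Interval decomposition of M: I[1,1], I[1,3], I[2,2]^2, I[4,4].
HN type (ℓ=3): μ^(1)=12; μ^(2)=5; μ^(3)=-23

((0, 2, 0, 1); (0, 1, 1, 0); (2, 0, 0, 0))


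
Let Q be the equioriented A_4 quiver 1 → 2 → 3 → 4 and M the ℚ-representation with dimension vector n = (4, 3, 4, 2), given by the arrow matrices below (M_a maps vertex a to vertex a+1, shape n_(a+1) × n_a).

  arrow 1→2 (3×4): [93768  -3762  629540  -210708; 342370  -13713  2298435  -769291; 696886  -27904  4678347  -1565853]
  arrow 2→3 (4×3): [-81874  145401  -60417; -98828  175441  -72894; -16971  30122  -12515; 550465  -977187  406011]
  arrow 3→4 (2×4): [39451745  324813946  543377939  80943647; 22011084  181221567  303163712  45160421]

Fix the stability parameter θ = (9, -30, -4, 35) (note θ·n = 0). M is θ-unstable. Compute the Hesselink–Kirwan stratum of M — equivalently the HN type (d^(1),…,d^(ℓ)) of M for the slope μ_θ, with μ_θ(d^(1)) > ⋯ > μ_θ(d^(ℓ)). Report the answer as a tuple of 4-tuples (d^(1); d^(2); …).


Via rank(M_{q-1}∘⋯∘M_p): M ≅ I[1,1], I[1,3], I[1,4]^2, I[3,3].
μ_θ-semistable layers: μ^(1)=35; μ^(2)=9; μ^(3)=-4; μ^(4)=-21/2

((0, 0, 0, 2); (1, 0, 0, 0); (0, 0, 4, 0); (3, 3, 0, 0))


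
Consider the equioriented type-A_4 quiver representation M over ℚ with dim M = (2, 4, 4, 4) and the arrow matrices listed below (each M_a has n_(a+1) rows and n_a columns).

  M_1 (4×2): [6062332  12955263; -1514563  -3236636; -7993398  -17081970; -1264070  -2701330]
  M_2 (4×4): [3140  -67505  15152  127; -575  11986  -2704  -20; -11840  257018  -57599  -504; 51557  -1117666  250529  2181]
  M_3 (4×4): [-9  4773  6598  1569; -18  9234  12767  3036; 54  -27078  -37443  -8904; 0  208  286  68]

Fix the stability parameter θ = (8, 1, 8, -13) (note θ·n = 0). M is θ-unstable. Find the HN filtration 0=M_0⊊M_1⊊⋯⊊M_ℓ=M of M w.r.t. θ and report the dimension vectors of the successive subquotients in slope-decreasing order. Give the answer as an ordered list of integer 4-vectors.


Via rank(M_{q-1}∘⋯∘M_p): M ≅ I[1,3], I[1,4], I[2,3], I[2,4], I[4,4]^2.
μ_θ-semistable layers: μ^(1)=8; μ^(2)=9/2; μ^(3)=1; μ^(4)=-4/3; μ^(5)=-13

((0, 0, 2, 0); (1, 1, 0, 0); (1, 2, 1, 1); (0, 1, 1, 1); (0, 0, 0, 2))


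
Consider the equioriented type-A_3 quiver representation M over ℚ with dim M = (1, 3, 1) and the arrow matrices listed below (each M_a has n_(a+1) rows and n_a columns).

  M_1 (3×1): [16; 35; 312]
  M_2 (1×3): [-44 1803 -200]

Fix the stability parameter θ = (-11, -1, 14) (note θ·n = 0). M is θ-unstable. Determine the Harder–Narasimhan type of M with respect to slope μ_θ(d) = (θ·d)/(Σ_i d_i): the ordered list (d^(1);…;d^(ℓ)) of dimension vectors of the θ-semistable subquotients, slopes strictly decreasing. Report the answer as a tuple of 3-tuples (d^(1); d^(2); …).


Barcode: M ≅ I[1,3], I[2,2]^2. HN layers by μ_θ (3 steps, strictly decreasing):
  μ^(1)=14; μ^(2)=-1; μ^(3)=-11

((0, 0, 1); (0, 3, 0); (1, 0, 0))


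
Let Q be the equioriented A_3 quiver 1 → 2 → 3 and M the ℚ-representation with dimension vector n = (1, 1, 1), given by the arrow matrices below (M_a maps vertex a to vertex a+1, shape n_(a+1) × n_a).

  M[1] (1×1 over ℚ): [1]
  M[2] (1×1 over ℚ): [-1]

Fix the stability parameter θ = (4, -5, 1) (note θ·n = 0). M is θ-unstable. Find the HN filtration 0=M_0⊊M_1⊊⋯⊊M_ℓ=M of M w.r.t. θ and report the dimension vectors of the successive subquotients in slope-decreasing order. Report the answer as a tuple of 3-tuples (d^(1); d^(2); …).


Via rank(M_{q-1}∘⋯∘M_p): M ≅ I[1,3].
μ_θ-semistable layers: μ^(1)=1; μ^(2)=-1/2

((0, 0, 1); (1, 1, 0))


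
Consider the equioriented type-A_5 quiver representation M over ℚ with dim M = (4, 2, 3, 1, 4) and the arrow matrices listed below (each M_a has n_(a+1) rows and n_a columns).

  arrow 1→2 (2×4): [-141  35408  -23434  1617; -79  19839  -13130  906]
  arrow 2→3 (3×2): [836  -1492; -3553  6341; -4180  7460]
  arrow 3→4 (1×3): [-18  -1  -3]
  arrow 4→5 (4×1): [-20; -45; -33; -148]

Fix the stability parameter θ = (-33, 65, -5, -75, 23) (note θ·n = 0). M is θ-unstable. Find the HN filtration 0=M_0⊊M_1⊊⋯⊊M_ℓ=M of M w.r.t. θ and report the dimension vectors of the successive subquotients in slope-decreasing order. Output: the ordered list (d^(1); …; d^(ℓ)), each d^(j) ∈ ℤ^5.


Barcode: M ≅ I[1,1]^2, I[1,2], I[1,5], I[3,3]^2, I[5,5]^3. HN layers by μ_θ (4 steps, strictly decreasing):
  μ^(1)=65; μ^(2)=23; μ^(3)=-5; μ^(4)=-33

((0, 1, 0, 0, 0); (0, 0, 0, 0, 4); (0, 1, 3, 1, 0); (4, 0, 0, 0, 0))


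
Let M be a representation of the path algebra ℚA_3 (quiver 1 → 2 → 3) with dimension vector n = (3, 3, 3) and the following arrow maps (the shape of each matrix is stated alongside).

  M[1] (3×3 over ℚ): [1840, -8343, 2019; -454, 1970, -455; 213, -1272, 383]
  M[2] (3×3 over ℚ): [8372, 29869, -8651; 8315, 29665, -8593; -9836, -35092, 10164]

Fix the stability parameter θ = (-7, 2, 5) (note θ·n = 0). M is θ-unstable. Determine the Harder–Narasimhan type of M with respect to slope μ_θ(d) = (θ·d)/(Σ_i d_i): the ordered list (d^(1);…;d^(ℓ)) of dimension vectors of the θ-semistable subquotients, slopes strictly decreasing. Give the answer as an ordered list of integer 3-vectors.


Via rank(M_{q-1}∘⋯∘M_p): M ≅ I[1,2], I[1,3]^2, I[3,3].
μ_θ-semistable layers: μ^(1)=5; μ^(2)=2; μ^(3)=-7

((0, 0, 3); (0, 3, 0); (3, 0, 0))


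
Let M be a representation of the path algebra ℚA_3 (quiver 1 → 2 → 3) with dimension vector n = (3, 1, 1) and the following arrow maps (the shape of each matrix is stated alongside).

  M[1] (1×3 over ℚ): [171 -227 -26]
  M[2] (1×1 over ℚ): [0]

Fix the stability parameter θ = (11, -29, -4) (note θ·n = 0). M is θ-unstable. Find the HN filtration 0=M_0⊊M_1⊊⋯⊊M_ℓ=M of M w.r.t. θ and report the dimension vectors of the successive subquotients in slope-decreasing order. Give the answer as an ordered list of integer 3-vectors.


Barcode: M ≅ I[1,1]^2, I[1,2], I[3,3]. HN layers by μ_θ (3 steps, strictly decreasing):
  μ^(1)=11; μ^(2)=-4; μ^(3)=-9

((2, 0, 0); (0, 0, 1); (1, 1, 0))


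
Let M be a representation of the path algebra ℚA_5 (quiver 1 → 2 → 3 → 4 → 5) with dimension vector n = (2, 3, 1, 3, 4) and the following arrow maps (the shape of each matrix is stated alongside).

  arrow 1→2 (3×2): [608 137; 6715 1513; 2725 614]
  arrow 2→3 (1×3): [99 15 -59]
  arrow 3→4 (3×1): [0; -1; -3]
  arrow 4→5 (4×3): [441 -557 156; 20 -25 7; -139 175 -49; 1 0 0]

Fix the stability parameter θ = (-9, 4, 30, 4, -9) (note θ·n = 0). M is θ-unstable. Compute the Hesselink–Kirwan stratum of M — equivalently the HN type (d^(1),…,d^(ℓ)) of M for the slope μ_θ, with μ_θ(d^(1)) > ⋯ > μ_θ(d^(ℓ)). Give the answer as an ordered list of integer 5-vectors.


Via rank(M_{q-1}∘⋯∘M_p): M ≅ I[1,2], I[1,5], I[2,2], I[4,5]^2, I[5,5].
μ_θ-semistable layers: μ^(1)=25/3; μ^(2)=4; μ^(3)=-5/2; μ^(4)=-9

((0, 0, 1, 1, 1); (0, 3, 0, 0, 0); (0, 0, 0, 2, 2); (2, 0, 0, 0, 1))


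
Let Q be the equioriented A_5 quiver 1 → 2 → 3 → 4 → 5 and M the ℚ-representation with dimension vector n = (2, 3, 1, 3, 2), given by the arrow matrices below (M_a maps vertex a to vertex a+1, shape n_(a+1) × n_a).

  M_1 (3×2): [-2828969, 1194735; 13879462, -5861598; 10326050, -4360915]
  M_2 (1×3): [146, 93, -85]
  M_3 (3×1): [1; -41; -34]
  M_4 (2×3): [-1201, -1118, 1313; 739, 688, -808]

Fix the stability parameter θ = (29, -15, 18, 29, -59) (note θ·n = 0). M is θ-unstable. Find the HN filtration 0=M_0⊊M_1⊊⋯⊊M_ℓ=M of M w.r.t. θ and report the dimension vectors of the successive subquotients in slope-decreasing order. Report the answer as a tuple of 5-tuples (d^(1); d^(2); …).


Via rank(M_{q-1}∘⋯∘M_p): M ≅ I[1,2], I[1,5], I[2,2], I[4,4], I[4,5].
μ_θ-semistable layers: μ^(1)=29; μ^(2)=7; μ^(3)=2/5; μ^(4)=-15

((0, 0, 0, 1, 0); (1, 1, 0, 0, 0); (1, 1, 1, 1, 1); (0, 1, 0, 1, 1))


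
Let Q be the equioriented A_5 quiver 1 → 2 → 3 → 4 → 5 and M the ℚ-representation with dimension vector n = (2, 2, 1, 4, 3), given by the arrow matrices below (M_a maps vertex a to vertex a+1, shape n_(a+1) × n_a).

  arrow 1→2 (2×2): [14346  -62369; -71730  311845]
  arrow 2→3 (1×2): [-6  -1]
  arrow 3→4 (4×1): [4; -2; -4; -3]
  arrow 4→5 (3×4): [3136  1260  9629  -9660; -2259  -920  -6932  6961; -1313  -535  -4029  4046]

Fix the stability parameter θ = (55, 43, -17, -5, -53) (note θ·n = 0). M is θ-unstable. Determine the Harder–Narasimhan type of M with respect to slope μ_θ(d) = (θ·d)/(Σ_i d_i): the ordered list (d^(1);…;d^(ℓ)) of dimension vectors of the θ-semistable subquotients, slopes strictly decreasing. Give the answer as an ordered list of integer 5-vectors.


Interval decomposition of M: I[1,1], I[1,5], I[2,2], I[4,4], I[4,5]^2.
HN type (ℓ=5): μ^(1)=55; μ^(2)=43; μ^(3)=23/5; μ^(4)=-5; μ^(5)=-29

((1, 0, 0, 0, 0); (0, 1, 0, 0, 0); (1, 1, 1, 1, 1); (0, 0, 0, 1, 0); (0, 0, 0, 2, 2))


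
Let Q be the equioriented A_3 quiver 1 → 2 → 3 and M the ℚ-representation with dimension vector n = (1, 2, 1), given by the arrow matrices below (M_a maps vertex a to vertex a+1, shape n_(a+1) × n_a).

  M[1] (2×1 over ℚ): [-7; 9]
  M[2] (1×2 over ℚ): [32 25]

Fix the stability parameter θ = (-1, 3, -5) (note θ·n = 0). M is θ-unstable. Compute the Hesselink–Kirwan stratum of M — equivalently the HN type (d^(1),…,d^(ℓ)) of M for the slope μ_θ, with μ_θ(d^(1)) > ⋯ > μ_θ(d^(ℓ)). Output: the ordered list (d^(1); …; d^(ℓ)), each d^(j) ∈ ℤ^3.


Via rank(M_{q-1}∘⋯∘M_p): M ≅ I[1,3], I[2,2].
μ_θ-semistable layers: μ^(1)=3; μ^(2)=-1

((0, 1, 0); (1, 1, 1))


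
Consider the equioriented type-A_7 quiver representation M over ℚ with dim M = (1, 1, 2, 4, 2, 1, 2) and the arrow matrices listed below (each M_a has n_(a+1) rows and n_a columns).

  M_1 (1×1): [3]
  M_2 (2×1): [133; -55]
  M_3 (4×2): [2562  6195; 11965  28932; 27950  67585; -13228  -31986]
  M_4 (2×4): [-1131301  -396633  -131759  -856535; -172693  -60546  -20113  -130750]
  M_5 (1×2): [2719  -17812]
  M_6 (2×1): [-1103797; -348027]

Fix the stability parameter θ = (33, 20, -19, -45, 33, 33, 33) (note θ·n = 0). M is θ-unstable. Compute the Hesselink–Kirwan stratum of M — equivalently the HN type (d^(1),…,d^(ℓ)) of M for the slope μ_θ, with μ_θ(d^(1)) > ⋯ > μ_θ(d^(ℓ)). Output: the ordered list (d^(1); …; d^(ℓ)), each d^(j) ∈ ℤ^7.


Via rank(M_{q-1}∘⋯∘M_p): M ≅ I[1,7], I[3,5], I[4,4]^2, I[7,7].
μ_θ-semistable layers: μ^(1)=33; μ^(2)=-11/4; μ^(3)=-32; μ^(4)=-45

((0, 0, 0, 0, 2, 1, 2); (1, 1, 1, 1, 0, 0, 0); (0, 0, 1, 1, 0, 0, 0); (0, 0, 0, 2, 0, 0, 0))


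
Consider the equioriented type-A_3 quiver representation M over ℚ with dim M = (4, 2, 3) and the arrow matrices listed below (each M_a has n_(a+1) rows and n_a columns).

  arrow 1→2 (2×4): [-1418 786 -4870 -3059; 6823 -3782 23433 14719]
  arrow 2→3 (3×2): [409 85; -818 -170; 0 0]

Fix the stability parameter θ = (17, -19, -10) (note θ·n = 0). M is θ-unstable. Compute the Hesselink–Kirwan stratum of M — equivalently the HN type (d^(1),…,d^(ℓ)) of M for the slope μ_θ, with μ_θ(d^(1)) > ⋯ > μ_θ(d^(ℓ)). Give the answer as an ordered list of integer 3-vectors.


Barcode: M ≅ I[1,1]^2, I[1,2], I[1,3], I[3,3]^2. HN layers by μ_θ (4 steps, strictly decreasing):
  μ^(1)=17; μ^(2)=-1; μ^(3)=-4; μ^(4)=-10

((2, 0, 0); (1, 1, 0); (1, 1, 1); (0, 0, 2))


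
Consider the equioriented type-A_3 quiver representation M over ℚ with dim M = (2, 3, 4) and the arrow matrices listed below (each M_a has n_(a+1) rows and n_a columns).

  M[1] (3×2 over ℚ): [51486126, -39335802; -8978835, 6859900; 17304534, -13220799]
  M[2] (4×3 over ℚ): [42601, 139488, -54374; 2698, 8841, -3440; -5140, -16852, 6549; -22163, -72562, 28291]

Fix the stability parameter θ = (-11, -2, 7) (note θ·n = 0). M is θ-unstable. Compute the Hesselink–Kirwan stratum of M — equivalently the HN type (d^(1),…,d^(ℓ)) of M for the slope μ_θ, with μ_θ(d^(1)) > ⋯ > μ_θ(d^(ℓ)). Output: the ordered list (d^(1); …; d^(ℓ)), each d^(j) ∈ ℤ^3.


Interval decomposition of M: I[1,3]^2, I[2,3], I[3,3].
HN type (ℓ=3): μ^(1)=7; μ^(2)=-2; μ^(3)=-11

((0, 0, 4); (0, 3, 0); (2, 0, 0))


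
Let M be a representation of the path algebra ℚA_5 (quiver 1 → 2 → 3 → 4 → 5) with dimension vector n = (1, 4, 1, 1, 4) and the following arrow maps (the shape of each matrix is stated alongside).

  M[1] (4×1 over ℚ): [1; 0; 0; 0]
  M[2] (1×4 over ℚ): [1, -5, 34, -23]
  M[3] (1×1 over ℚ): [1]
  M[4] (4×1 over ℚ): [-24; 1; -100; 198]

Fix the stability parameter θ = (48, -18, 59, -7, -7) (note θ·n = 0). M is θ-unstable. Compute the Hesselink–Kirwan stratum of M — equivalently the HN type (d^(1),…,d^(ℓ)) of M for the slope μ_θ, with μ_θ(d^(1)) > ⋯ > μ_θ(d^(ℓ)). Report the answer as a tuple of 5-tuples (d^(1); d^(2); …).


Barcode: M ≅ I[1,5], I[2,2]^3, I[5,5]^3. HN layers by μ_θ (3 steps, strictly decreasing):
  μ^(1)=15; μ^(2)=-7; μ^(3)=-18

((1, 1, 1, 1, 1); (0, 0, 0, 0, 3); (0, 3, 0, 0, 0))


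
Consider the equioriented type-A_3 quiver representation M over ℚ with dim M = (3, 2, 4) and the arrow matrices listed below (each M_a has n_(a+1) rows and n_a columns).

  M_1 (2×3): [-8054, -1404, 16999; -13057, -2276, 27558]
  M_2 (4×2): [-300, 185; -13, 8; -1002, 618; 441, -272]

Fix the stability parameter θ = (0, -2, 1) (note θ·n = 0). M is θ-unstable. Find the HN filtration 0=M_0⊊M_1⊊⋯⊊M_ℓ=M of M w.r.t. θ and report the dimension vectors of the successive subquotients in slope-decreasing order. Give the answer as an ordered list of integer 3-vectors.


Barcode: M ≅ I[1,1], I[1,3]^2, I[3,3]^2. HN layers by μ_θ (3 steps, strictly decreasing):
  μ^(1)=1; μ^(2)=0; μ^(3)=-1

((0, 0, 4); (1, 0, 0); (2, 2, 0))


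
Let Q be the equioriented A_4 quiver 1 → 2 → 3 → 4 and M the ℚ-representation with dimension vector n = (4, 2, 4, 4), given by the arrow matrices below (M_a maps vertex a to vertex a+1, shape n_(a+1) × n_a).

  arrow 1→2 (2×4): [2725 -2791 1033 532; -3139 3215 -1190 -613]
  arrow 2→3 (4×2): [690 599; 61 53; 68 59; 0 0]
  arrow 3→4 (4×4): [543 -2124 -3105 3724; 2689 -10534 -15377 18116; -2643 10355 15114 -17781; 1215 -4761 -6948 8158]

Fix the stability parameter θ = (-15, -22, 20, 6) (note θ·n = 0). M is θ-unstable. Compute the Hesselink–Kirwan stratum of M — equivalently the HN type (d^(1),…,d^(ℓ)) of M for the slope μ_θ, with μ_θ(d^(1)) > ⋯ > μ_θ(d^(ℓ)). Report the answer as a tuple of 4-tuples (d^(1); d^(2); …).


Barcode: M ≅ I[1,1]^2, I[1,4]^2, I[3,4]^2. HN layers by μ_θ (3 steps, strictly decreasing):
  μ^(1)=13; μ^(2)=-15; μ^(3)=-37/2

((0, 0, 4, 4); (2, 0, 0, 0); (2, 2, 0, 0))


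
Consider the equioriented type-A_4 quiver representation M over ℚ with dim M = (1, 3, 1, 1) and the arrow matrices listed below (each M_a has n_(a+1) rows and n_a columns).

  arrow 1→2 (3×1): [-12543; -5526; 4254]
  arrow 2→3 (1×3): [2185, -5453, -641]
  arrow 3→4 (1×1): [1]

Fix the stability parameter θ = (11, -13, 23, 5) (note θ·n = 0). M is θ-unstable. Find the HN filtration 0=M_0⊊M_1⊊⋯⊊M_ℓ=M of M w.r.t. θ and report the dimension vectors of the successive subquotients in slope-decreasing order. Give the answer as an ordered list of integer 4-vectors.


Barcode: M ≅ I[1,4], I[2,2]^2. HN layers by μ_θ (3 steps, strictly decreasing):
  μ^(1)=14; μ^(2)=-1; μ^(3)=-13

((0, 0, 1, 1); (1, 1, 0, 0); (0, 2, 0, 0))


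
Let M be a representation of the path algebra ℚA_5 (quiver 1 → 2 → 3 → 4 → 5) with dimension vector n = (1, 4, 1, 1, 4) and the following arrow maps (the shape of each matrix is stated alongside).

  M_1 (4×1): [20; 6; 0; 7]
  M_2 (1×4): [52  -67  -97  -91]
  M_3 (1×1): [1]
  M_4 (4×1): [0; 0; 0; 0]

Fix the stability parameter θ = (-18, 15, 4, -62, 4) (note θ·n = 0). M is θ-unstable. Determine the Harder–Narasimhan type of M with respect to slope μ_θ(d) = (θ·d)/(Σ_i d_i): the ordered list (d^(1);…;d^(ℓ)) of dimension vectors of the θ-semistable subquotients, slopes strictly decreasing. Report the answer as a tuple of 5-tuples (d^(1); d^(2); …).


Interval decomposition of M: I[1,4], I[2,2]^3, I[5,5]^4.
HN type (ℓ=4): μ^(1)=15; μ^(2)=4; μ^(3)=-43/3; μ^(4)=-18

((0, 3, 0, 0, 0); (0, 0, 0, 0, 4); (0, 1, 1, 1, 0); (1, 0, 0, 0, 0))


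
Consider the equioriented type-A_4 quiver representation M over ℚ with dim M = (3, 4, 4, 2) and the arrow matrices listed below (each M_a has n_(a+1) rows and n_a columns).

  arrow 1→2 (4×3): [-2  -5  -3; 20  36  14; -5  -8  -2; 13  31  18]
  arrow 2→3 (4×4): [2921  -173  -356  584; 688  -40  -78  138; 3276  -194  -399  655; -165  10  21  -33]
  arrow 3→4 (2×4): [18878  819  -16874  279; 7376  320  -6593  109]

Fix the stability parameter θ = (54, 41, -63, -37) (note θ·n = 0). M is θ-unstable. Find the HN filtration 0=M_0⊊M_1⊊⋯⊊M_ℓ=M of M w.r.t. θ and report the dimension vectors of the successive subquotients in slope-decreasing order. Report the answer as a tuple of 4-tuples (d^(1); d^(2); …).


Interval decomposition of M: I[1,3], I[1,4]^2, I[2,3].
HN type (ℓ=3): μ^(1)=32/3; μ^(2)=-5/4; μ^(3)=-11

((1, 1, 1, 0); (2, 2, 2, 2); (0, 1, 1, 0))


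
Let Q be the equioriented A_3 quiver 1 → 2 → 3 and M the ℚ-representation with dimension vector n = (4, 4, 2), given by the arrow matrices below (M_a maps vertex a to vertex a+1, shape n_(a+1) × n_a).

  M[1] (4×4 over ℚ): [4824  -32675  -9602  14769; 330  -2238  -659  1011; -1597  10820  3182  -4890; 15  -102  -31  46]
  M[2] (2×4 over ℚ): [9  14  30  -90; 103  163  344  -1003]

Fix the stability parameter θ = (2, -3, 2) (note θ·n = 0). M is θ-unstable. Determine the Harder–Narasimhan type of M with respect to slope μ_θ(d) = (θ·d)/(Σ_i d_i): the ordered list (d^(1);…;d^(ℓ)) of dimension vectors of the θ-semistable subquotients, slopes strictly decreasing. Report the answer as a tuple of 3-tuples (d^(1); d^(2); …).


Barcode: M ≅ I[1,2]^2, I[1,3]^2. HN layers by μ_θ (2 steps, strictly decreasing):
  μ^(1)=2; μ^(2)=-1/2

((0, 0, 2); (4, 4, 0))


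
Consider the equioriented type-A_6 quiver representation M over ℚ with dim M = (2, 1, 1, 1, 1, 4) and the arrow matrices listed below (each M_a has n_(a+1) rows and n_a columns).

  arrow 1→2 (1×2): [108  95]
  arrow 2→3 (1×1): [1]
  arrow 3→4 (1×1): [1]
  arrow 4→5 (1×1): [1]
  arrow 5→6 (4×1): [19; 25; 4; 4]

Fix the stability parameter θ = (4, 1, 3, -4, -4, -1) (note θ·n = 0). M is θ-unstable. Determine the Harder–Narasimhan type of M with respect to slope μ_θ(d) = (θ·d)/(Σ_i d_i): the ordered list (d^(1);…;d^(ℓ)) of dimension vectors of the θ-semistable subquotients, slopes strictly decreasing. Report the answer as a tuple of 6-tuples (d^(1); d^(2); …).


Barcode: M ≅ I[1,1], I[1,6], I[6,6]^3. HN layers by μ_θ (3 steps, strictly decreasing):
  μ^(1)=4; μ^(2)=-1/6; μ^(3)=-1

((1, 0, 0, 0, 0, 0); (1, 1, 1, 1, 1, 1); (0, 0, 0, 0, 0, 3))


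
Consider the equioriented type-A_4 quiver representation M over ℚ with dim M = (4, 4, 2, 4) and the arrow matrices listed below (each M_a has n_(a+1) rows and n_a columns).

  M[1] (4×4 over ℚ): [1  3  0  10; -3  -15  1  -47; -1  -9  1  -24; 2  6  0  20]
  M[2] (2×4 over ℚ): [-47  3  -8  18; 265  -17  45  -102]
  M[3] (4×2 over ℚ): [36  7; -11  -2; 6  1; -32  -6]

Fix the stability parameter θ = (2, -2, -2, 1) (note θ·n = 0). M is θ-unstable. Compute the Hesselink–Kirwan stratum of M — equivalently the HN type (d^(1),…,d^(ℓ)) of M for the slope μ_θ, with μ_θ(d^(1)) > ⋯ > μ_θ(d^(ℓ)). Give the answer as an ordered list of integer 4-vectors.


Via rank(M_{q-1}∘⋯∘M_p): M ≅ I[1,1], I[1,2], I[1,4]^2, I[2,2], I[4,4]^2.
μ_θ-semistable layers: μ^(1)=2; μ^(2)=1; μ^(3)=0; μ^(4)=-2/3; μ^(5)=-2

((1, 0, 0, 0); (0, 0, 0, 4); (1, 1, 0, 0); (2, 2, 2, 0); (0, 1, 0, 0))
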